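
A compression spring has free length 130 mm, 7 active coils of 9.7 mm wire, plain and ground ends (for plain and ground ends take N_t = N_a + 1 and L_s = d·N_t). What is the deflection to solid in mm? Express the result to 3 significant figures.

52.4 mm

N_t = 8; L_s = 9.7·8 = 77.6 mm
δ_solid = L₀ − L_s = 130 − 77.6 = 52.4 mm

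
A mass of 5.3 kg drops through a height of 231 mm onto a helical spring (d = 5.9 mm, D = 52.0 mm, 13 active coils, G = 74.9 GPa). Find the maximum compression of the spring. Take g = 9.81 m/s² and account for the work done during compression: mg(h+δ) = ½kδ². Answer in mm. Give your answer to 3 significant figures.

71.2 mm

k = Gd⁴/(8D³N_a) = (74.9×10³)(5.9⁴)/(8·52.0³·13) = 6.2065 N/mm
W = mg = 5.3 × 9.81 = 51.993 N
½kδ² − Wδ − Wh = 0 → δ = (W + √(W² + 2kWh))/k
δ = (51.993 + √(2703.3 + 149085))/6.2065 = (51.993 + 389.6)/6.2065 = 71.15 mm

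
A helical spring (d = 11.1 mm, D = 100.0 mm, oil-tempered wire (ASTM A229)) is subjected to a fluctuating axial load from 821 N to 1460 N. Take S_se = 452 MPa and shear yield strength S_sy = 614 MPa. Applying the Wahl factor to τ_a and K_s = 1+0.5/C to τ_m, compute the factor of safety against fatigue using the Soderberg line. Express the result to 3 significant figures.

C = D/d = 100.0/11.1 = 9.0090; K_W = (4C−1)/(4C−4)+0.615/C = 1.1619; K_s = 1+0.5/C = 1.0555
F_a = (F_max−F_min)/2 = 319.5 N; F_m = (F_max+F_min)/2 = 1140.5 N
τ_a = K_W·8F_aD/(πd³) = 1.1619 × 59.49 = 69.122 MPa
τ_m = K_s·8F_mD/(πd³) = 1.0555 × 212.36 = 224.14 MPa
Soderberg: 1/n_f = τ_a/S_se + τ_m/S_sy = 69.122/452 + 224.14/614 = 0.15292 + 0.36505 = 0.51798
n_f = 1/0.51798 = 1.931

1.93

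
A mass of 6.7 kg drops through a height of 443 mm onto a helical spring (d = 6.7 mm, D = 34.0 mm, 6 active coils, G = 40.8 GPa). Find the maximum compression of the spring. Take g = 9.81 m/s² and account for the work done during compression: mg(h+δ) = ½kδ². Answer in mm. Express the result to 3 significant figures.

38.1 mm

k = Gd⁴/(8D³N_a) = (40.8×10³)(6.7⁴)/(8·34.0³·6) = 43.579 N/mm
W = mg = 6.7 × 9.81 = 65.727 N
½kδ² − Wδ − Wh = 0 → δ = (W + √(W² + 2kWh))/k
δ = (65.727 + √(4320 + 2.53781e+06))/43.579 = (65.727 + 1594.4)/43.579 = 38.094 mm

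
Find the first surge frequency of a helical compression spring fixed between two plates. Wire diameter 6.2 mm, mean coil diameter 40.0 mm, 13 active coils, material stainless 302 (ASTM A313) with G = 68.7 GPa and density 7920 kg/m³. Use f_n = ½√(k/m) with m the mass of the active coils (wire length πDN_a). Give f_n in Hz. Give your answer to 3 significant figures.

98.8 Hz

k = Gd⁴/(8D³N_a) = (68.7×10³)(6.2⁴)/(8·40.0³·13) = 15.251 N/mm = 15251 N/m
Wire length L = πDN_a = π·40.0·13 = 1633.6 mm
m = ρ·(πd²/4)·L = 7920 × 30.191×10⁻⁶ m² × 1.6336 m = 0.39062 kg
f_n = ½√(k/m) = 0.5·√(15251/0.39062) = 0.5·√(39044) = 98.798 Hz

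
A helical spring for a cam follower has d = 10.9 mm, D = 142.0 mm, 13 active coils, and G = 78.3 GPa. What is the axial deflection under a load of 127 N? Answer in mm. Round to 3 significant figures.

k = Gd⁴/(8D³N_a) = (78.3×10³)(10.9⁴)/(8·142.0³·13) = 3.7117 N/mm
δ = F/k = 127 / 3.7117 = 34.216 mm

34.2 mm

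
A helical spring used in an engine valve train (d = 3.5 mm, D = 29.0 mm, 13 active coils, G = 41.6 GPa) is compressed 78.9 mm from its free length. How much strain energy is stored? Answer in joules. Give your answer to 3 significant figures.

7.66 J

k = Gd⁴/(8D³N_a) = (41.6×10³)(3.5⁴)/(8·29.0³·13) = 2.4612 N/mm
U = ½kδ² = 0.5 × 2.4612 × 78.9² = 7660.6 N·mm = 7.6606 J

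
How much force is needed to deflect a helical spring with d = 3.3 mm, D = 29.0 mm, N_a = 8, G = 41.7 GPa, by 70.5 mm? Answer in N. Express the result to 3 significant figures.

k = Gd⁴/(8D³N_a) = (41.7×10³)(3.3⁴)/(8·29.0³·8) = 3.1682 N/mm
F = k·δ = 3.1682 × 70.5 = 223.36 N

223 N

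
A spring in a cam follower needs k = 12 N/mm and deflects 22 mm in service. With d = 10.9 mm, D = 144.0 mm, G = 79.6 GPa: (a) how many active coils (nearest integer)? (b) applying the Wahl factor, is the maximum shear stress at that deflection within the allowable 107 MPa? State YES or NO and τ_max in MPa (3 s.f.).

(a) 4 coils; (b) YES, τ_max = 81.2 MPa

N_a = Gd⁴/(8D³k) = (79.6×10³)(10.9⁴)/(8·144.0³·12) = 3.92 → N_a = 4
Actual rate k = Gd⁴/(8D³·4) = 11.759 N/mm
Working load F = kδ = 11.759·22 = 258.7 N
C = 144.0/10.9 = 13.2110; K_W = (4C−1)/(4C−4)+0.615/C = 1.1080
τ_max = K_W·8FD/(πd³) = 1.1080·73.253 = 81.163 MPa
τ_max ≤ 107 MPa → acceptable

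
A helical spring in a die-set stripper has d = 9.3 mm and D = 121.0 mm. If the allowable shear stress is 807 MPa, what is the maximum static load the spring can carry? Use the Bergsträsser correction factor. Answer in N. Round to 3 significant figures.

C = D/d = 121.0/9.3 = 13.0108
K_B = (4C+2)/(4C−3) = 54.043/49.043 = 1.1020
τ_max = K·8FD/(πd³) → F_max = τ_allow·πd³/(8DK)
F_max = 807·π·9.3³/(8·121.0·1.1020) = 2.0393e+06/1066.7 = 1911.8 N

1910 N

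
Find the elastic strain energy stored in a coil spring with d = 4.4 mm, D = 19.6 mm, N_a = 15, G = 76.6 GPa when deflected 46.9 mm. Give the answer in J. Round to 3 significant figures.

34.9 J

k = Gd⁴/(8D³N_a) = (76.6×10³)(4.4⁴)/(8·19.6³·15) = 31.775 N/mm
U = ½kδ² = 0.5 × 31.775 × 46.9² = 34947 N·mm = 34.947 J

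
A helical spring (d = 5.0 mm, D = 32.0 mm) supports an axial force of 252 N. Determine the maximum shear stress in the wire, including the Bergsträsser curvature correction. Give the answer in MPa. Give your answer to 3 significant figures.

Spring index C = D/d = 32.0/5.0 = 6.4000
K_B = (4C+2)/(4C−3) = 27.600/22.600 = 1.2212
τ₀ = 8FD/(πd³) = 8·252·32.0/(π·5.0³) = 64512/392.7 = 164.28 MPa
τ_max = K·τ₀ = 1.2212 × 164.28 = 200.62 MPa

201 MPa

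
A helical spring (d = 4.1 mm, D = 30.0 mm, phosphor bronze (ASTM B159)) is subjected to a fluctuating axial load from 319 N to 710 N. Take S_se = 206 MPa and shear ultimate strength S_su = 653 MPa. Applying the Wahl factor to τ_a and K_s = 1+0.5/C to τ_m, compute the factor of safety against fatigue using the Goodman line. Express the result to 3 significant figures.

0.455

C = D/d = 30.0/4.1 = 7.3171; K_W = (4C−1)/(4C−4)+0.615/C = 1.2028; K_s = 1+0.5/C = 1.0683
F_a = (F_max−F_min)/2 = 195.5 N; F_m = (F_max+F_min)/2 = 514.5 N
τ_a = K_W·8F_aD/(πd³) = 1.2028 × 216.7 = 260.64 MPa
τ_m = K_s·8F_mD/(πd³) = 1.0683 × 570.29 = 609.26 MPa
Goodman: 1/n_f = τ_a/S_se + τ_m/S_su = 260.64/206 + 609.26/653 = 1.26524 + 0.93302 = 2.1983
n_f = 1/2.1983 = 0.4549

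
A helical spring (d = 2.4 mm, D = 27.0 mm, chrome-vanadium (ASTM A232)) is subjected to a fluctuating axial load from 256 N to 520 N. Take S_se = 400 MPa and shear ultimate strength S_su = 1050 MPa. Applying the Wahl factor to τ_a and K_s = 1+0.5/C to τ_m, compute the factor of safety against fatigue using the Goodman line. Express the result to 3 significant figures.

C = D/d = 27.0/2.4 = 11.2500; K_W = (4C−1)/(4C−4)+0.615/C = 1.1278; K_s = 1+0.5/C = 1.0444
F_a = (F_max−F_min)/2 = 132 N; F_m = (F_max+F_min)/2 = 388 N
τ_a = K_W·8F_aD/(πd³) = 1.1278 × 656.51 = 740.44 MPa
τ_m = K_s·8F_mD/(πd³) = 1.0444 × 1929.8 = 2015.5 MPa
Goodman: 1/n_f = τ_a/S_se + τ_m/S_su = 740.44/400 + 2015.5/1050 = 1.85110 + 1.91954 = 3.7706
n_f = 1/3.7706 = 0.2652

0.265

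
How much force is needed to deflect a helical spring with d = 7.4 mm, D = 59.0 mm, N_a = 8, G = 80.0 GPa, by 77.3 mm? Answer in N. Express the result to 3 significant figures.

k = Gd⁴/(8D³N_a) = (80.0×10³)(7.4⁴)/(8·59.0³·8) = 18.251 N/mm
F = k·δ = 18.251 × 77.3 = 1410.8 N

1410 N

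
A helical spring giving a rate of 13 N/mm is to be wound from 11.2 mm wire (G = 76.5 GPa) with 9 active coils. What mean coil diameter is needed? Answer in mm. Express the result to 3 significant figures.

109 mm

D = (Gd⁴/(8N_a·k))^(1/3) = (76.5×10³·11.2⁴/(8·9·13))^(1/3)
  = (1.28605e+06)^(1/3) = 108.7475 mm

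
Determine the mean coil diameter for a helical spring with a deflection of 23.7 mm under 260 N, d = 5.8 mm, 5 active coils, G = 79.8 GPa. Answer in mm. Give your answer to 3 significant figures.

Required rate k = F/δ = 260/23.7 = 10.97 N/mm
D = (Gd⁴/(8N_a·k))^(1/3) = (79.8×10³·5.8⁴/(8·5·10.97))^(1/3)
  = (205793)^(1/3) = 59.0396 mm

59.0 mm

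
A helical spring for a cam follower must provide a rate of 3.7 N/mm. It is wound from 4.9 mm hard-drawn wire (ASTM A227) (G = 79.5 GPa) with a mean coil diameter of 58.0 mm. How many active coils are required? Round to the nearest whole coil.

8

N_a = Gd⁴/(8D³k) = (79.5×10³ × 4.9⁴)/(8 × 58.0³ × 3.7)
    = 4.58302e+07 / 5.77532e+06 = 7.936 → 8 coils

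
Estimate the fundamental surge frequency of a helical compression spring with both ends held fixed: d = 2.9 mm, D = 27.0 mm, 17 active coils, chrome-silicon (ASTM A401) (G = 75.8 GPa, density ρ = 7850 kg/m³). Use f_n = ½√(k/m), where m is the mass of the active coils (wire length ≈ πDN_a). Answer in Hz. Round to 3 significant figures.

k = Gd⁴/(8D³N_a) = (75.8×10³)(2.9⁴)/(8·27.0³·17) = 2.0028 N/mm = 2002.8 N/m
Wire length L = πDN_a = π·27.0·17 = 1442 mm
m = ρ·(πd²/4)·L = 7850 × 6.6052×10⁻⁶ m² × 1.442 m = 0.074768 kg
f_n = ½√(k/m) = 0.5·√(2002.8/0.074768) = 0.5·√(26786) = 81.833 Hz

81.8 Hz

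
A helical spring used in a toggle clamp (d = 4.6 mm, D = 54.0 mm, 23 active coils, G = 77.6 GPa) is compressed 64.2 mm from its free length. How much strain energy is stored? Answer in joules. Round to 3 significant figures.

2.47 J

k = Gd⁴/(8D³N_a) = (77.6×10³)(4.6⁴)/(8·54.0³·23) = 1.1992 N/mm
U = ½kδ² = 0.5 × 1.1992 × 64.2² = 2471.3 N·mm = 2.4713 J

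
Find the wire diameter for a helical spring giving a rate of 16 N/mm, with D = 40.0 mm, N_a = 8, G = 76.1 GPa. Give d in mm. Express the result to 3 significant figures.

d = (8D³N_a·k / G)^(1/4) = (8·40.0³·8·16 / (76.1×10³))^0.25
  = (861.18)^0.25 = 5.4172 mm

5.42 mm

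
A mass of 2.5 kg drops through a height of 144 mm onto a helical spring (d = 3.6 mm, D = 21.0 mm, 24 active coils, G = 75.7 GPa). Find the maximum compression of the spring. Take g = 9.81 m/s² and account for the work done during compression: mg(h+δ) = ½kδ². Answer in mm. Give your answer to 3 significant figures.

k = Gd⁴/(8D³N_a) = (75.7×10³)(3.6⁴)/(8·21.0³·24) = 7.1507 N/mm
W = mg = 2.5 × 9.81 = 24.525 N
½kδ² − Wδ − Wh = 0 → δ = (W + √(W² + 2kWh))/k
δ = (24.525 + √(601.48 + 50506.6))/7.1507 = (24.525 + 226.07)/7.1507 = 35.045 mm

35.0 mm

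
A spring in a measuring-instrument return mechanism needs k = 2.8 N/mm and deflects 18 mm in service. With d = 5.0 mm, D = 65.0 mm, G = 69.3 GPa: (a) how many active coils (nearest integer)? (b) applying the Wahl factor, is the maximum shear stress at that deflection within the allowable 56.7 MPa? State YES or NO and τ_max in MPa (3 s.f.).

(a) 7 coils; (b) NO, τ_max = 74.5 MPa

N_a = Gd⁴/(8D³k) = (69.3×10³)(5.0⁴)/(8·65.0³·2.8) = 7.041 → N_a = 7
Actual rate k = Gd⁴/(8D³·7) = 2.8163 N/mm
Working load F = kδ = 2.8163·18 = 50.694 N
C = 65.0/5.0 = 13.0000; K_W = (4C−1)/(4C−4)+0.615/C = 1.1098
τ_max = K_W·8FD/(πd³) = 1.1098·67.128 = 74.499 MPa
τ_max > 56.7 MPa → exceeds allowable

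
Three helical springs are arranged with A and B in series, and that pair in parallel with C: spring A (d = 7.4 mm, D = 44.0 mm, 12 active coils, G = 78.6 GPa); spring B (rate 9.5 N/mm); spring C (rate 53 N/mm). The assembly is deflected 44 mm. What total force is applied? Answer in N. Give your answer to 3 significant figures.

k_A = Gd⁴/(8D³N_a) = (78.6×10³)(7.4⁴)/(8·44.0³·12) = 28.822 N/mm
Springs A,B series: k_AB = 1/(1/28.822+1/9.5) = 7.1449 N/mm; parallel with C: k_eq = 7.1449+53 = 60.145 N/mm
F = k_eq·δ = 60.145·44 = 2646.4 N

2650 N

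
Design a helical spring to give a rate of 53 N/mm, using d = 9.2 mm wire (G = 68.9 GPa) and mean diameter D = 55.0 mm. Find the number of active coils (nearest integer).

N_a = Gd⁴/(8D³k) = (68.9×10³ × 9.2⁴)/(8 × 55.0³ × 53)
    = 4.93595e+08 / 7.0543e+07 = 6.997 → 7 coils

7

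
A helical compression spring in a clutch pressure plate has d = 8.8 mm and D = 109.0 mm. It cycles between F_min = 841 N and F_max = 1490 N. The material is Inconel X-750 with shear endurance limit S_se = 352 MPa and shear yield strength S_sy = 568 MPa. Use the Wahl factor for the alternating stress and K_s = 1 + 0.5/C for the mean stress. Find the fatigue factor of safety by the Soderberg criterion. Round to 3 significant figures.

0.776

C = D/d = 109.0/8.8 = 12.3864; K_W = (4C−1)/(4C−4)+0.615/C = 1.1155; K_s = 1+0.5/C = 1.0404
F_a = (F_max−F_min)/2 = 324.5 N; F_m = (F_max+F_min)/2 = 1165.5 N
τ_a = K_W·8F_aD/(πd³) = 1.1155 × 132.17 = 147.44 MPa
τ_m = K_s·8F_mD/(πd³) = 1.0404 × 474.71 = 493.88 MPa
Soderberg: 1/n_f = τ_a/S_se + τ_m/S_sy = 147.44/352 + 493.88/568 = 0.41886 + 0.86950 = 1.2884
n_f = 1/1.2884 = 0.7762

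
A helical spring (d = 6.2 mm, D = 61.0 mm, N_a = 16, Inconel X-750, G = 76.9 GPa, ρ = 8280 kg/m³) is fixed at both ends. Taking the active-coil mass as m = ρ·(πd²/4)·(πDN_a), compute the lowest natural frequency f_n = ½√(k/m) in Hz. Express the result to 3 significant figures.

35.7 Hz

k = Gd⁴/(8D³N_a) = (76.9×10³)(6.2⁴)/(8·61.0³·16) = 3.9111 N/mm = 3911.1 N/m
Wire length L = πDN_a = π·61.0·16 = 3066.2 mm
m = ρ·(πd²/4)·L = 8280 × 30.191×10⁻⁶ m² × 3.0662 m = 0.76648 kg
f_n = ½√(k/m) = 0.5·√(3911.1/0.76648) = 0.5·√(5102.6) = 35.716 Hz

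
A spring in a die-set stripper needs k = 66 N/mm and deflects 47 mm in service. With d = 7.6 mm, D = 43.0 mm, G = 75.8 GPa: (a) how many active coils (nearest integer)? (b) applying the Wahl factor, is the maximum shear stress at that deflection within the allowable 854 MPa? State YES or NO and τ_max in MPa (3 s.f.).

N_a = Gd⁴/(8D³k) = (75.8×10³)(7.6⁴)/(8·43.0³·66) = 6.024 → N_a = 6
Actual rate k = Gd⁴/(8D³·6) = 66.264 N/mm
Working load F = kδ = 66.264·47 = 3114.4 N
C = 43.0/7.6 = 5.6579; K_W = (4C−1)/(4C−4)+0.615/C = 1.2697
τ_max = K_W·8FD/(πd³) = 1.2697·776.86 = 986.39 MPa
τ_max > 854 MPa → exceeds allowable

(a) 6 coils; (b) NO, τ_max = 986 MPa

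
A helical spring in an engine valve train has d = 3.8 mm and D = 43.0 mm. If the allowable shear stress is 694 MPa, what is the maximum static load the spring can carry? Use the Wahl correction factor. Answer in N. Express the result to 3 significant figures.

C = D/d = 43.0/3.8 = 11.3158
K_W = (4C−1)/(4C−4) + 0.615/C = 44.263/41.263 + 0.0543 = 1.1271
τ_max = K·8FD/(πd³) → F_max = τ_allow·πd³/(8DK)
F_max = 694·π·3.8³/(8·43.0·1.1271) = 1.1964e+05/387.71 = 308.57 N

309 N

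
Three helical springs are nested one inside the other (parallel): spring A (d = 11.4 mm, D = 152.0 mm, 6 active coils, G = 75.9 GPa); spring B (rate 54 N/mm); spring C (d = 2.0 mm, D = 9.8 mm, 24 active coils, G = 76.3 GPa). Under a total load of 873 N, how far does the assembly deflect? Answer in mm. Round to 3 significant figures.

k_A = Gd⁴/(8D³N_a) = (75.9×10³)(11.4⁴)/(8·152.0³·6) = 7.6048 N/mm
k_C = Gd⁴/(8D³N_a) = (76.3×10³)(2.0⁴)/(8·9.8³·24) = 6.7556 N/mm
Parallel: k_eq = 7.6048 + 54 + 6.7556 = 68.36 N/mm
δ = F/k_eq = 873/68.36 = 12.771 mm

12.8 mm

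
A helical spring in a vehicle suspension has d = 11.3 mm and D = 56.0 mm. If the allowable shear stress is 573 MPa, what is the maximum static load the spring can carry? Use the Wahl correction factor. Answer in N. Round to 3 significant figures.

4410 N

C = D/d = 56.0/11.3 = 4.9558
K_W = (4C−1)/(4C−4) + 0.615/C = 18.823/15.823 + 0.1241 = 1.3137
τ_max = K·8FD/(πd³) → F_max = τ_allow·πd³/(8DK)
F_max = 573·π·11.3³/(8·56.0·1.3137) = 2.5974e+06/588.54 = 4413.3 N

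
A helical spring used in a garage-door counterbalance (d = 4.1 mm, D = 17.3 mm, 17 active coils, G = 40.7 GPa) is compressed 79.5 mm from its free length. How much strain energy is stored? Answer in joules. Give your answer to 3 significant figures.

51.6 J

k = Gd⁴/(8D³N_a) = (40.7×10³)(4.1⁴)/(8·17.3³·17) = 16.332 N/mm
U = ½kδ² = 0.5 × 16.332 × 79.5² = 51613 N·mm = 51.613 J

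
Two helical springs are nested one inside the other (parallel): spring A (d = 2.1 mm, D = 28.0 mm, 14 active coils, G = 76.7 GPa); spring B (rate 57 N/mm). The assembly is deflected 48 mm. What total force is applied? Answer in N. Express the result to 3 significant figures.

2770 N

k_A = Gd⁴/(8D³N_a) = (76.7×10³)(2.1⁴)/(8·28.0³·14) = 0.60671 N/mm
Parallel: k_eq = 0.60671 + 57 = 57.607 N/mm
F = k_eq·δ = 57.607·48 = 2765.1 N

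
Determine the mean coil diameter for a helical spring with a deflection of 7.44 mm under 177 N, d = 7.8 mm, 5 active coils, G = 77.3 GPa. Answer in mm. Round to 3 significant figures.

Required rate k = F/δ = 177/7.44 = 23.79 N/mm
D = (Gd⁴/(8N_a·k))^(1/3) = (77.3×10³·7.8⁴/(8·5·23.79))^(1/3)
  = (300675)^(1/3) = 66.9935 mm

67.0 mm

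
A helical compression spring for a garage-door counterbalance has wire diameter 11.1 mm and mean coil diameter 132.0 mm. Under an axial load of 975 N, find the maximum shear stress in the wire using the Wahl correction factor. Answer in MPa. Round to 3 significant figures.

269 MPa

Spring index C = D/d = 132.0/11.1 = 11.8919
K_W = (4C−1)/(4C−4) + 0.615/C = 46.568/43.568 + 0.0517 = 1.1206
τ₀ = 8FD/(πd³) = 8·975·132.0/(π·11.1³) = 1.0296e+06/4296.5 = 239.63 MPa
τ_max = K·τ₀ = 1.1206 × 239.63 = 268.53 MPa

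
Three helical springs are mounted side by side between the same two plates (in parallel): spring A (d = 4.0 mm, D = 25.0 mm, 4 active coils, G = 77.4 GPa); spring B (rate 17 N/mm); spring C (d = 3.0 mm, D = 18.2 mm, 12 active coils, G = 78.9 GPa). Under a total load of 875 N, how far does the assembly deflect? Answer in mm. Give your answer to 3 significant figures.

12.9 mm

k_A = Gd⁴/(8D³N_a) = (77.4×10³)(4.0⁴)/(8·25.0³·4) = 39.629 N/mm
k_C = Gd⁴/(8D³N_a) = (78.9×10³)(3.0⁴)/(8·18.2³·12) = 11.043 N/mm
Parallel: k_eq = 39.629 + 17 + 11.043 = 67.672 N/mm
δ = F/k_eq = 875/67.672 = 12.93 mm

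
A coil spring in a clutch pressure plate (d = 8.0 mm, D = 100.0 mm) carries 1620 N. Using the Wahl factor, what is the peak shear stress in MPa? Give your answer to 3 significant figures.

898 MPa

Spring index C = D/d = 100.0/8.0 = 12.5000
K_W = (4C−1)/(4C−4) + 0.615/C = 49.000/46.000 + 0.0492 = 1.1144
τ₀ = 8FD/(πd³) = 8·1620·100.0/(π·8.0³) = 1.296e+06/1608.5 = 805.72 MPa
τ_max = K·τ₀ = 1.1144 × 805.72 = 897.91 MPa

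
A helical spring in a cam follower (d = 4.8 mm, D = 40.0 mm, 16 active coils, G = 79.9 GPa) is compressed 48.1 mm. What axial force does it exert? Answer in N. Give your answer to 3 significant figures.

k = Gd⁴/(8D³N_a) = (79.9×10³)(4.8⁴)/(8·40.0³·16) = 5.1775 N/mm
F = k·δ = 5.1775 × 48.1 = 249.04 N

249 N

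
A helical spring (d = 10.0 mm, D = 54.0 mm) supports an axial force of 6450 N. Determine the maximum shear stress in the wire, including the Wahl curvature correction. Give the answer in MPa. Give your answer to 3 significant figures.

Spring index C = D/d = 54.0/10.0 = 5.4000
K_W = (4C−1)/(4C−4) + 0.615/C = 20.600/17.600 + 0.1139 = 1.2843
τ₀ = 8FD/(πd³) = 8·6450·54.0/(π·10.0³) = 2.7864e+06/3141.6 = 886.94 MPa
τ_max = K·τ₀ = 1.2843 × 886.94 = 1139.1 MPa

1140 MPa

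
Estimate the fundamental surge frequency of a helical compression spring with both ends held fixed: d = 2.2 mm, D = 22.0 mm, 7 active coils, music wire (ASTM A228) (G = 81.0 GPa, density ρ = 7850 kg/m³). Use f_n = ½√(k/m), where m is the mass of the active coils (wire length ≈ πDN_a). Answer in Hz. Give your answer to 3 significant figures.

235 Hz

k = Gd⁴/(8D³N_a) = (81.0×10³)(2.2⁴)/(8·22.0³·7) = 3.1821 N/mm = 3182.1 N/m
Wire length L = πDN_a = π·22.0·7 = 483.81 mm
m = ρ·(πd²/4)·L = 7850 × 3.8013×10⁻⁶ m² × 0.48381 m = 0.014437 kg
f_n = ½√(k/m) = 0.5·√(3182.1/0.014437) = 0.5·√(2.2042e+05) = 234.74 Hz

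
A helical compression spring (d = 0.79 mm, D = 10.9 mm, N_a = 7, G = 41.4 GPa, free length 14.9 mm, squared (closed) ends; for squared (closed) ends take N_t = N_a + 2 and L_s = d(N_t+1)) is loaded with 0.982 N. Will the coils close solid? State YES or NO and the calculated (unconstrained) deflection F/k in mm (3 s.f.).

NO, δ = 4.42 mm

k = Gd⁴/(8D³N_a) = (41.4×10³)(0.79⁴)/(8·10.9³·7) = 0.22235 N/mm
N_t = 9; L_s = 0.79·10 = 7.9 mm; δ_solid = L₀ − L_s = 14.9 − 7.9 = 7 mm
δ = F/k = 0.982/0.22235 = 4.4164 mm
δ < δ_solid → spring does not go solid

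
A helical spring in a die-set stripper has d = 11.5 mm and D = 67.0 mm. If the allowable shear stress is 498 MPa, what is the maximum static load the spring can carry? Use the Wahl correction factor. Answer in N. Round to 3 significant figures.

C = D/d = 67.0/11.5 = 5.8261
K_W = (4C−1)/(4C−4) + 0.615/C = 22.304/19.304 + 0.1056 = 1.2610
τ_max = K·8FD/(πd³) → F_max = τ_allow·πd³/(8DK)
F_max = 498·π·11.5³/(8·67.0·1.2610) = 2.3794e+06/675.88 = 3520.5 N

3520 N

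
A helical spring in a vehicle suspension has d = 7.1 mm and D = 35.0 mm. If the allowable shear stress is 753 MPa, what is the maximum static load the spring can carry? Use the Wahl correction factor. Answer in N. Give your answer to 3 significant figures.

C = D/d = 35.0/7.1 = 4.9296
K_W = (4C−1)/(4C−4) + 0.615/C = 18.718/15.718 + 0.1248 = 1.3156
τ_max = K·8FD/(πd³) → F_max = τ_allow·πd³/(8DK)
F_max = 753·π·7.1³/(8·35.0·1.3156) = 8.4668e+05/368.37 = 2298.4 N

2300 N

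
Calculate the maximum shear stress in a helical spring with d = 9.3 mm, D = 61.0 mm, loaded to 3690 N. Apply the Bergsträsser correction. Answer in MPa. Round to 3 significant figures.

Spring index C = D/d = 61.0/9.3 = 6.5591
K_B = (4C+2)/(4C−3) = 28.237/23.237 = 1.2152
τ₀ = 8FD/(πd³) = 8·3690·61.0/(π·9.3³) = 1.80072e+06/2527 = 712.6 MPa
τ_max = K·τ₀ = 1.2152 × 712.6 = 865.94 MPa

866 MPa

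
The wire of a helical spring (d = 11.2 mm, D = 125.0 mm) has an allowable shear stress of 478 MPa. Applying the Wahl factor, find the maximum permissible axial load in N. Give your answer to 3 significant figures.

C = D/d = 125.0/11.2 = 11.1607
K_W = (4C−1)/(4C−4) + 0.615/C = 43.643/40.643 + 0.0551 = 1.1289
τ_max = K·8FD/(πd³) → F_max = τ_allow·πd³/(8DK)
F_max = 478·π·11.2³/(8·125.0·1.1289) = 2.1098e+06/1128.9 = 1868.8 N

1870 N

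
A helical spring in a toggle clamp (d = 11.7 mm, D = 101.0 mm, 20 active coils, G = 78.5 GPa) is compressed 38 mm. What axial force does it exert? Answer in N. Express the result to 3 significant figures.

k = Gd⁴/(8D³N_a) = (78.5×10³)(11.7⁴)/(8·101.0³·20) = 8.9234 N/mm
F = k·δ = 8.9234 × 38 = 339.09 N

339 N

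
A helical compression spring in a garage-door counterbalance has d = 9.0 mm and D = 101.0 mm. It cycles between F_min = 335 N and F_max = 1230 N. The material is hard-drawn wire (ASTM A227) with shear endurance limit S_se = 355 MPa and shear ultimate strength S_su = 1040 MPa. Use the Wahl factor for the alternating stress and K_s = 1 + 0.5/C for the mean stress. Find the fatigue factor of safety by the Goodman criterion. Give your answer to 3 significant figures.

1.28

C = D/d = 101.0/9.0 = 11.2222; K_W = (4C−1)/(4C−4)+0.615/C = 1.1282; K_s = 1+0.5/C = 1.0446
F_a = (F_max−F_min)/2 = 447.5 N; F_m = (F_max+F_min)/2 = 782.5 N
τ_a = K_W·8F_aD/(πd³) = 1.1282 × 157.88 = 178.12 MPa
τ_m = K_s·8F_mD/(πd³) = 1.0446 × 276.07 = 288.37 MPa
Goodman: 1/n_f = τ_a/S_se + τ_m/S_su = 178.12/355 + 288.37/1040 = 0.50173 + 0.27728 = 0.77901
n_f = 1/0.77901 = 1.284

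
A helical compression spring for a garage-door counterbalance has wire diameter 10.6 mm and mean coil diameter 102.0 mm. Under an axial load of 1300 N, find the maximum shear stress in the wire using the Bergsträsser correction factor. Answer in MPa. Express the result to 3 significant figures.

323 MPa

Spring index C = D/d = 102.0/10.6 = 9.6226
K_B = (4C+2)/(4C−3) = 40.491/35.491 = 1.1409
τ₀ = 8FD/(πd³) = 8·1300·102.0/(π·10.6³) = 1.0608e+06/3741.7 = 283.51 MPa
τ_max = K·τ₀ = 1.1409 × 283.51 = 323.45 MPa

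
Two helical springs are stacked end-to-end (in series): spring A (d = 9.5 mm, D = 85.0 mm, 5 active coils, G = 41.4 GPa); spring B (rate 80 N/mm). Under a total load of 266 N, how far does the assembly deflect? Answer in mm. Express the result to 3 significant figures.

k_A = Gd⁴/(8D³N_a) = (41.4×10³)(9.5⁴)/(8·85.0³·5) = 13.727 N/mm
Series: 1/k_eq = 1/13.727 + 1/80 = 0.085349; k_eq = 11.717 N/mm
δ = F/k_eq = 266/11.717 = 22.703 mm

22.7 mm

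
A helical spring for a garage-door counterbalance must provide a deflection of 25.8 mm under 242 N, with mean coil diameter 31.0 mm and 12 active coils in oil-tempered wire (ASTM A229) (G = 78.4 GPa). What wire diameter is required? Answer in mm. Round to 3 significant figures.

4.30 mm

Required rate k = F/δ = 242/25.8 = 9.3798 N/mm
d = (8D³N_a·k / G)^(1/4) = (8·31.0³·12·9.3798 / (78.4×10³))^0.25
  = (342.17)^0.25 = 4.3009 mm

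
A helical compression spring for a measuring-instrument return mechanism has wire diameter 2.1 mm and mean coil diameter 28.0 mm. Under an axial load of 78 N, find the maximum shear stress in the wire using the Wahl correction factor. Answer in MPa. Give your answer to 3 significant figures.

Spring index C = D/d = 28.0/2.1 = 13.3333
K_W = (4C−1)/(4C−4) + 0.615/C = 52.333/49.333 + 0.0461 = 1.1069
τ₀ = 8FD/(πd³) = 8·78·28.0/(π·2.1³) = 17472/29.094 = 600.53 MPa
τ_max = K·τ₀ = 1.1069 × 600.53 = 664.75 MPa

665 MPa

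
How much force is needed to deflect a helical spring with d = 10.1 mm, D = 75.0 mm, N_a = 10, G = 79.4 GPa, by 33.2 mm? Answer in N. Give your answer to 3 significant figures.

813 N

k = Gd⁴/(8D³N_a) = (79.4×10³)(10.1⁴)/(8·75.0³·10) = 24.481 N/mm
F = k·δ = 24.481 × 33.2 = 812.77 N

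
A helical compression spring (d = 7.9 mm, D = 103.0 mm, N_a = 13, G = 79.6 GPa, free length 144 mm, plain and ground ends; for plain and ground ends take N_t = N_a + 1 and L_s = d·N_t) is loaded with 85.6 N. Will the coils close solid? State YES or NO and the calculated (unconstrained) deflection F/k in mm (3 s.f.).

NO, δ = 31.4 mm

k = Gd⁴/(8D³N_a) = (79.6×10³)(7.9⁴)/(8·103.0³·13) = 2.7282 N/mm
N_t = 14; L_s = 7.9·14 = 110.6 mm; δ_solid = L₀ − L_s = 144 − 110.6 = 33.4 mm
δ = F/k = 85.6/2.7282 = 31.376 mm
δ < δ_solid → spring does not go solid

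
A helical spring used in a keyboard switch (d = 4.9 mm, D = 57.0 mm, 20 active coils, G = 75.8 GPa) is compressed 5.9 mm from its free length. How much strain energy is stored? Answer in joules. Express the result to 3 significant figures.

0.0257 J

k = Gd⁴/(8D³N_a) = (75.8×10³)(4.9⁴)/(8·57.0³·20) = 1.4747 N/mm
U = ½kδ² = 0.5 × 1.4747 × 5.9² = 25.667 N·mm = 0.025667 J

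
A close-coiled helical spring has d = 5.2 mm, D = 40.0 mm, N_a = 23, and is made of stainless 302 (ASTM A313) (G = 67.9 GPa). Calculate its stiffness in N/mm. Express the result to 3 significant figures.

4.22 N/mm

k = Gd⁴/(8D³N_a) = (67.9×10³ × 5.2⁴) / (8 × 40.0³ × 23)
  = 4.96459e+07 / 1.1776e+07 = 4.2159 N/mm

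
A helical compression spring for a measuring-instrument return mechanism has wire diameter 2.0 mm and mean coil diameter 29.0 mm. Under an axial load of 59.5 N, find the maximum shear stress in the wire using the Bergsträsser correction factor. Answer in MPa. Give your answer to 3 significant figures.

Spring index C = D/d = 29.0/2.0 = 14.5000
K_B = (4C+2)/(4C−3) = 60.000/55.000 = 1.0909
τ₀ = 8FD/(πd³) = 8·59.5·29.0/(π·2.0³) = 13804/25.133 = 549.24 MPa
τ_max = K·τ₀ = 1.0909 × 549.24 = 599.17 MPa

599 MPa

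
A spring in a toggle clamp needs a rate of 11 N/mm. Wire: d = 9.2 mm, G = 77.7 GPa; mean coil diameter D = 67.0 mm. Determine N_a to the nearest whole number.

21

N_a = Gd⁴/(8D³k) = (77.7×10³ × 9.2⁴)/(8 × 67.0³ × 11)
    = 5.56637e+08 / 2.64671e+07 = 21.03 → 21 coils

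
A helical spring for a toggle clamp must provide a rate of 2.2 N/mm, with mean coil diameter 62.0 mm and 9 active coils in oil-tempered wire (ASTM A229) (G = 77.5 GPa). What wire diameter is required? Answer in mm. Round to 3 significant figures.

d = (8D³N_a·k / G)^(1/4) = (8·62.0³·9·2.2 / (77.5×10³))^0.25
  = (487.11)^0.25 = 4.6979 mm

4.70 mm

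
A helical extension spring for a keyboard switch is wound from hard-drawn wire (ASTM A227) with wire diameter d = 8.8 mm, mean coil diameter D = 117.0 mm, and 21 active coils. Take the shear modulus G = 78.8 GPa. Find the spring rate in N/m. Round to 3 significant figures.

1760 N/m

k = Gd⁴/(8D³N_a) = (78.8×10³ × 8.8⁴) / (8 × 117.0³ × 21)
  = 4.7256e+08 / 2.69071e+08 = 1.7563 N/mm = 1756.3 N/m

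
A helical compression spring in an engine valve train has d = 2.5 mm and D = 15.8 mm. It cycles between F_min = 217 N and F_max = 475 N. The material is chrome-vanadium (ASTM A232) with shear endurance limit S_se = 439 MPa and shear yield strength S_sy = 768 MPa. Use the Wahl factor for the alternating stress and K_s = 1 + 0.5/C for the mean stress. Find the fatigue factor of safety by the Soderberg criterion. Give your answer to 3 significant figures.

0.457

C = D/d = 15.8/2.5 = 6.3200; K_W = (4C−1)/(4C−4)+0.615/C = 1.2383; K_s = 1+0.5/C = 1.0791
F_a = (F_max−F_min)/2 = 129 N; F_m = (F_max+F_min)/2 = 346 N
τ_a = K_W·8F_aD/(πd³) = 1.2383 × 332.17 = 411.33 MPa
τ_m = K_s·8F_mD/(πd³) = 1.0791 × 890.95 = 961.44 MPa
Soderberg: 1/n_f = τ_a/S_se + τ_m/S_sy = 411.33/439 + 961.44/768 = 0.93697 + 1.25187 = 2.1888
n_f = 1/2.1888 = 0.4569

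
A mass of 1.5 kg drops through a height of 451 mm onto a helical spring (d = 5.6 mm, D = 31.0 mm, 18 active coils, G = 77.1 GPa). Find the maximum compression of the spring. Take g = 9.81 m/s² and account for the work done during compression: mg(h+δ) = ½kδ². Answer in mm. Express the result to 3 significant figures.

k = Gd⁴/(8D³N_a) = (77.1×10³)(5.6⁴)/(8·31.0³·18) = 17.675 N/mm
W = mg = 1.5 × 9.81 = 14.715 N
½kδ² − Wδ − Wh = 0 → δ = (W + √(W² + 2kWh))/k
δ = (14.715 + √(216.53 + 234599))/17.675 = (14.715 + 484.58)/17.675 = 28.249 mm

28.2 mm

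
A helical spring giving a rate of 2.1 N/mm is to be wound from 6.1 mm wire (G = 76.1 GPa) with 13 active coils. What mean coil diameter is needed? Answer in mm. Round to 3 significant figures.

D = (Gd⁴/(8N_a·k))^(1/3) = (76.1×10³·6.1⁴/(8·13·2.1))^(1/3)
  = (482449)^(1/3) = 78.4303 mm

78.4 mm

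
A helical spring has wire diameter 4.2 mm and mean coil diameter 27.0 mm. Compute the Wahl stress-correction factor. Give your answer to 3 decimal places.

1.234

C = D/d = 27.0/4.2 = 6.4286
K_W = (4C−1)/(4C−4) + 0.615/C = 24.714/21.714 + 0.0957 = 1.2338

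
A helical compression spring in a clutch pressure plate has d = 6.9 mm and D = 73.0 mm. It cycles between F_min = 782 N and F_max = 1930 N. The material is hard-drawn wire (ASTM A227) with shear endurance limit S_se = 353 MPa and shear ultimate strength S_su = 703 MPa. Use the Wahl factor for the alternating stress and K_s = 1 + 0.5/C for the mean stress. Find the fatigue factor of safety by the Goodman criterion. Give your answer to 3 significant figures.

C = D/d = 73.0/6.9 = 10.5797; K_W = (4C−1)/(4C−4)+0.615/C = 1.1364; K_s = 1+0.5/C = 1.0473
F_a = (F_max−F_min)/2 = 574 N; F_m = (F_max+F_min)/2 = 1356 N
τ_a = K_W·8F_aD/(πd³) = 1.1364 × 324.81 = 369.12 MPa
τ_m = K_s·8F_mD/(πd³) = 1.0473 × 767.32 = 803.58 MPa
Goodman: 1/n_f = τ_a/S_se + τ_m/S_su = 369.12/353 + 803.58/703 = 1.04566 + 1.14307 = 2.1887
n_f = 1/2.1887 = 0.4569

0.457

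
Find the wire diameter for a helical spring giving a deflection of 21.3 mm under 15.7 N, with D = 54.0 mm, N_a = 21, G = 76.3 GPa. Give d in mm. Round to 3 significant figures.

Required rate k = F/δ = 15.7/21.3 = 0.73709 N/mm
d = (8D³N_a·k / G)^(1/4) = (8·54.0³·21·0.73709 / (76.3×10³))^0.25
  = (255.56)^0.25 = 3.9983 mm

4.00 mm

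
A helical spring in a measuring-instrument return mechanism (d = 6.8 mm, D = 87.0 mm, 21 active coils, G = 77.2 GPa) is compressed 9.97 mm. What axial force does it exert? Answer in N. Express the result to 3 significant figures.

14.9 N

k = Gd⁴/(8D³N_a) = (77.2×10³)(6.8⁴)/(8·87.0³·21) = 1.4921 N/mm
F = k·δ = 1.4921 × 9.97 = 14.876 N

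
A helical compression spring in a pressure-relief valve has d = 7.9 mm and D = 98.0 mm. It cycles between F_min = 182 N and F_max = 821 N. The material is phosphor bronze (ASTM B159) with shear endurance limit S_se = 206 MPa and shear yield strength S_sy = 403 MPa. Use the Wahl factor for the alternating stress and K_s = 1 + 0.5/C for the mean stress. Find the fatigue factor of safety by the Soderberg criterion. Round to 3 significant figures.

0.653

C = D/d = 98.0/7.9 = 12.4051; K_W = (4C−1)/(4C−4)+0.615/C = 1.1153; K_s = 1+0.5/C = 1.0403
F_a = (F_max−F_min)/2 = 319.5 N; F_m = (F_max+F_min)/2 = 501.5 N
τ_a = K_W·8F_aD/(πd³) = 1.1153 × 161.72 = 180.37 MPa
τ_m = K_s·8F_mD/(πd³) = 1.0403 × 253.84 = 264.07 MPa
Soderberg: 1/n_f = τ_a/S_se + τ_m/S_sy = 180.37/206 + 264.07/403 = 0.87558 + 0.65526 = 1.5308
n_f = 1/1.5308 = 0.6532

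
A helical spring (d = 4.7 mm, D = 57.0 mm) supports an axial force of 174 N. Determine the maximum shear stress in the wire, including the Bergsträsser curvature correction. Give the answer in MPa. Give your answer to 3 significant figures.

Spring index C = D/d = 57.0/4.7 = 12.1277
K_B = (4C+2)/(4C−3) = 50.511/45.511 = 1.1099
τ₀ = 8FD/(πd³) = 8·174·57.0/(π·4.7³) = 79344/326.17 = 243.26 MPa
τ_max = K·τ₀ = 1.1099 × 243.26 = 269.99 MPa

270 MPa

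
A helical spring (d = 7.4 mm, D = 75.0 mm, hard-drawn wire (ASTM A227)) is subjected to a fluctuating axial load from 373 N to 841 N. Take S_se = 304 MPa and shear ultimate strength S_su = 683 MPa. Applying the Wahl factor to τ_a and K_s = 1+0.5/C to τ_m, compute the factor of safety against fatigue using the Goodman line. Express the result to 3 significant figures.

1.17

C = D/d = 75.0/7.4 = 10.1351; K_W = (4C−1)/(4C−4)+0.615/C = 1.1428; K_s = 1+0.5/C = 1.0493
F_a = (F_max−F_min)/2 = 234 N; F_m = (F_max+F_min)/2 = 607 N
τ_a = K_W·8F_aD/(πd³) = 1.1428 × 110.29 = 126.03 MPa
τ_m = K_s·8F_mD/(πd³) = 1.0493 × 286.08 = 300.2 MPa
Goodman: 1/n_f = τ_a/S_se + τ_m/S_su = 126.03/304 + 300.2/683 = 0.41458 + 0.43953 = 0.85411
n_f = 1/0.85411 = 1.171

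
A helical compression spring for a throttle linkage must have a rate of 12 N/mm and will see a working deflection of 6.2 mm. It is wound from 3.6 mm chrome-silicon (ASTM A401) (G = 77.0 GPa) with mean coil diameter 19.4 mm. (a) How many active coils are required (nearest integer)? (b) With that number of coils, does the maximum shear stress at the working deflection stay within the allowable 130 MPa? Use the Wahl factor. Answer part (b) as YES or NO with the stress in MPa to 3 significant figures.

N_a = Gd⁴/(8D³k) = (77.0×10³)(3.6⁴)/(8·19.4³·12) = 18.45 → N_a = 18
Actual rate k = Gd⁴/(8D³·18) = 12.301 N/mm
Working load F = kδ = 12.301·6.2 = 76.265 N
C = 19.4/3.6 = 5.3889; K_W = (4C−1)/(4C−4)+0.615/C = 1.2850
τ_max = K_W·8FD/(πd³) = 1.2850·80.753 = 103.77 MPa
τ_max ≤ 130 MPa → acceptable

(a) 18 coils; (b) YES, τ_max = 104 MPa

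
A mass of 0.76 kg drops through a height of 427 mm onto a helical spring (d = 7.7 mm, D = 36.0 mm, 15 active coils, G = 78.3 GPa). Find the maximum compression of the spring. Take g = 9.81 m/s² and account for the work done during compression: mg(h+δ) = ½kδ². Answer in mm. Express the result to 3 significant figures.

11.5 mm

k = Gd⁴/(8D³N_a) = (78.3×10³)(7.7⁴)/(8·36.0³·15) = 49.163 N/mm
W = mg = 0.76 × 9.81 = 7.4556 N
½kδ² − Wδ − Wh = 0 → δ = (W + √(W² + 2kWh))/k
δ = (7.4556 + √(55.586 + 313023))/49.163 = (7.4556 + 559.53)/49.163 = 11.533 mm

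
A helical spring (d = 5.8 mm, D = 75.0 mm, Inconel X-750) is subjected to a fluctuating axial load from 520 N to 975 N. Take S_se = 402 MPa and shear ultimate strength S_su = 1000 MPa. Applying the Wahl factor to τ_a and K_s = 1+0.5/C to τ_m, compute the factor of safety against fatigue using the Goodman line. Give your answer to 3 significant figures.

0.727

C = D/d = 75.0/5.8 = 12.9310; K_W = (4C−1)/(4C−4)+0.615/C = 1.1104; K_s = 1+0.5/C = 1.0387
F_a = (F_max−F_min)/2 = 227.5 N; F_m = (F_max+F_min)/2 = 747.5 N
τ_a = K_W·8F_aD/(πd³) = 1.1104 × 222.69 = 247.28 MPa
τ_m = K_s·8F_mD/(πd³) = 1.0387 × 731.69 = 759.98 MPa
Goodman: 1/n_f = τ_a/S_se + τ_m/S_su = 247.28/402 + 759.98/1000 = 0.61512 + 0.75998 = 1.3751
n_f = 1/1.3751 = 0.7272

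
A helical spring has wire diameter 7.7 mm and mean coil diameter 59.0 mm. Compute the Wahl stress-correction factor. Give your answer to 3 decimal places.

C = D/d = 59.0/7.7 = 7.6623
K_W = (4C−1)/(4C−4) + 0.615/C = 29.649/26.649 + 0.0803 = 1.1928

1.193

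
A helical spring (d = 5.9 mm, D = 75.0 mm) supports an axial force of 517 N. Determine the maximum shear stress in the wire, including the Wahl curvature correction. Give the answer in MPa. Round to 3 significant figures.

535 MPa

Spring index C = D/d = 75.0/5.9 = 12.7119
K_W = (4C−1)/(4C−4) + 0.615/C = 49.847/46.847 + 0.0484 = 1.1124
τ₀ = 8FD/(πd³) = 8·517·75.0/(π·5.9³) = 310200/645.22 = 480.77 MPa
τ_max = K·τ₀ = 1.1124 × 480.77 = 534.82 MPa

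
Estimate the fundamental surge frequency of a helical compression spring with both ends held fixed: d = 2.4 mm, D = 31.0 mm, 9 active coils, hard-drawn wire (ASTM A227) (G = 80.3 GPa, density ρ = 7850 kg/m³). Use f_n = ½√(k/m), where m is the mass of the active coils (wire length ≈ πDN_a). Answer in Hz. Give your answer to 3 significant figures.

k = Gd⁴/(8D³N_a) = (80.3×10³)(2.4⁴)/(8·31.0³·9) = 1.2421 N/mm = 1242.1 N/m
Wire length L = πDN_a = π·31.0·9 = 876.5 mm
m = ρ·(πd²/4)·L = 7850 × 4.5239×10⁻⁶ m² × 0.8765 m = 0.031127 kg
f_n = ½√(k/m) = 0.5·√(1242.1/0.031127) = 0.5·√(39903) = 99.879 Hz

99.9 Hz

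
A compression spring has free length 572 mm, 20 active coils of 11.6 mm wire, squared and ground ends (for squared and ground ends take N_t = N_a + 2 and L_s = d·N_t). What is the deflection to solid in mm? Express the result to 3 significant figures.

N_t = 22; L_s = 11.6·22 = 255.2 mm
δ_solid = L₀ − L_s = 572 − 255.2 = 316.8 mm

317 mm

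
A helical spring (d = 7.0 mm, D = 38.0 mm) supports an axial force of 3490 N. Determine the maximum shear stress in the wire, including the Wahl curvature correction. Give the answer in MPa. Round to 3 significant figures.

1260 MPa

Spring index C = D/d = 38.0/7.0 = 5.4286
K_W = (4C−1)/(4C−4) + 0.615/C = 20.714/17.714 + 0.1133 = 1.2826
τ₀ = 8FD/(πd³) = 8·3490·38.0/(π·7.0³) = 1.06096e+06/1077.6 = 984.59 MPa
τ_max = K·τ₀ = 1.2826 × 984.59 = 1262.9 MPa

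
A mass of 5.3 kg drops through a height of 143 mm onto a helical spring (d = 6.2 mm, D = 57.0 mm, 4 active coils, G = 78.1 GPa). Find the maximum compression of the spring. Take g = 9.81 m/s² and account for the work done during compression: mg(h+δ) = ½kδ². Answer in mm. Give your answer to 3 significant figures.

30.4 mm

k = Gd⁴/(8D³N_a) = (78.1×10³)(6.2⁴)/(8·57.0³·4) = 19.473 N/mm
W = mg = 5.3 × 9.81 = 51.993 N
½kδ² − Wδ − Wh = 0 → δ = (W + √(W² + 2kWh))/k
δ = (51.993 + √(2703.3 + 289570))/19.473 = (51.993 + 540.62)/19.473 = 30.432 mm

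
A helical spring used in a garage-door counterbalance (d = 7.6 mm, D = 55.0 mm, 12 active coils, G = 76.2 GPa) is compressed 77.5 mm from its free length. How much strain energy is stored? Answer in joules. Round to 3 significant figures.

k = Gd⁴/(8D³N_a) = (76.2×10³)(7.6⁴)/(8·55.0³·12) = 15.917 N/mm
U = ½kδ² = 0.5 × 15.917 × 77.5² = 47800 N·mm = 47.8 J

47.8 J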